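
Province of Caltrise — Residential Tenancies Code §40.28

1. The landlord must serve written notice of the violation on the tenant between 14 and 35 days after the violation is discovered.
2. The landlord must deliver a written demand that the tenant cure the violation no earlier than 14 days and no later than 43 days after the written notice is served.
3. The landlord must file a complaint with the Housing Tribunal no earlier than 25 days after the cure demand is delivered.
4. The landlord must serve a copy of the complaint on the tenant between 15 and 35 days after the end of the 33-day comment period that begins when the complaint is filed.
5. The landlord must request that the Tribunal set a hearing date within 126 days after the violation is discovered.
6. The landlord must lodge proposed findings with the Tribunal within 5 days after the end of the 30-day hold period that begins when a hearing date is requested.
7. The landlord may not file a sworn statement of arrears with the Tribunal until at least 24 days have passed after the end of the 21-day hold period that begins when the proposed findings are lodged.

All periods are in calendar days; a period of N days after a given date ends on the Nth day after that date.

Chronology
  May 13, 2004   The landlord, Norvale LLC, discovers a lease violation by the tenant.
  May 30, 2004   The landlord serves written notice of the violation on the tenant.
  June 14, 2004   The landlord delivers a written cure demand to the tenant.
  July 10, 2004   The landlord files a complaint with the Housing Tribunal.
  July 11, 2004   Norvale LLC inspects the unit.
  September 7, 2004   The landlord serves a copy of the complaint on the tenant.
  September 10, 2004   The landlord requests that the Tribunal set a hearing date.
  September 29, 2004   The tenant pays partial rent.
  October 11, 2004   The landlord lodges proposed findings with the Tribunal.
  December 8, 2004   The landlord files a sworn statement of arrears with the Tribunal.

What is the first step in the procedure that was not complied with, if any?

(1) the permitted window runs from May 13, 2004 + 14 = May 27, 2004 to May 13, 2004 + 35 = June 17, 2004; May 30, 2004 falls inside that range.
(2) the permitted window runs from May 30, 2004 + 14 = June 13, 2004 to May 30, 2004 + 43 = July 12, 2004; done June 14, 2004 — within the window.
(3) permitted from June 14, 2004 + 25 days = July 9, 2004 onward; July 10, 2004 is on or after that date.
(4) the permitted window runs from August 12, 2004 + 15 = August 27, 2004 to August 12, 2004 + 35 = September 16, 2004; done September 7, 2004, which is between those dates.
(5) due by May 13, 2004 + 126 days = September 16, 2004; done September 10, 2004 — timely.
(6) due by October 10, 2004 + 5 days = October 15, 2004; completed October 11, 2004, before the deadline.
(7) permitted from November 1, 2004 + 24 days = November 25, 2004 onward; done December 8, 2004, after the minimum wait.

None — every step was satisfied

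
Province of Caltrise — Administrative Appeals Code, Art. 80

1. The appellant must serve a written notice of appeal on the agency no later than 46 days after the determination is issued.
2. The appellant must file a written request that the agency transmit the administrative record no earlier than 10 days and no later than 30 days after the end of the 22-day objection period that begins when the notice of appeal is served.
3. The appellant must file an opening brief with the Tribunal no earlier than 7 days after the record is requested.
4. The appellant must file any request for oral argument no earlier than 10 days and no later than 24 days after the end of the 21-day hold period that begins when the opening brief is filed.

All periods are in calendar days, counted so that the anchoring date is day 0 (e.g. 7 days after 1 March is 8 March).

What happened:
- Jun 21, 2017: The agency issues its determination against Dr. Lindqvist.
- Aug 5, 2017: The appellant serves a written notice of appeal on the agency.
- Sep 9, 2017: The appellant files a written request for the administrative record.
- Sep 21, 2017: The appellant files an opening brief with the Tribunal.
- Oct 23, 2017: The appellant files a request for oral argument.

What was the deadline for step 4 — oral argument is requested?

Nov 5, 2017

The opening brief is filed on Sep 21, 2017; the 21-day hold period therefore ends Oct 12, 2017, and step 4 runs from that date. The window is 10–24 days after Oct 12, 2017; it closes on Nov 5, 2017.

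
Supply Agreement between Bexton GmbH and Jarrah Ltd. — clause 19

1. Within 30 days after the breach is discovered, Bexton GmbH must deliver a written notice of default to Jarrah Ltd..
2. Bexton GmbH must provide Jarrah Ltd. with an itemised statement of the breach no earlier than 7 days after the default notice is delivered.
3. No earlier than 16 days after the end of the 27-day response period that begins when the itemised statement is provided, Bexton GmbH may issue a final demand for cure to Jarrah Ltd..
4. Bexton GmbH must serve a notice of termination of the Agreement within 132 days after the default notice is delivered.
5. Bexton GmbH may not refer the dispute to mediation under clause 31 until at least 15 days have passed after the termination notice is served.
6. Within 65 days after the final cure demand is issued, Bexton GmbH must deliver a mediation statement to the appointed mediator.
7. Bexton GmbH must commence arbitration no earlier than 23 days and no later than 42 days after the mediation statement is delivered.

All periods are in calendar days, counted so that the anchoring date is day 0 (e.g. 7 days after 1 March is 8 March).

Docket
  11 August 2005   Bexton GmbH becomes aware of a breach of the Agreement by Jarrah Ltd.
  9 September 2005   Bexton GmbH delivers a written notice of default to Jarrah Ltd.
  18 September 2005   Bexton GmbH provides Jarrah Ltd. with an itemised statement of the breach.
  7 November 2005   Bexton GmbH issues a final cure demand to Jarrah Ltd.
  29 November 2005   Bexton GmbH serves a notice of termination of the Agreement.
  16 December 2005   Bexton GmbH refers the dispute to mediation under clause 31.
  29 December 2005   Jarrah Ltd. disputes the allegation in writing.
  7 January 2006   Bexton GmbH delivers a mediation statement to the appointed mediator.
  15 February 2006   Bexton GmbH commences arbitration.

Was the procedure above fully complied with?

Yes

Step 1: 30 days after 11 August 2005 (when the breach is discovered) is 10 September 2005; completed 9 September 2005, before the deadline.
Step 2: the earliest permitted date is 7 days after 9 September 2005 (when the default notice is delivered), i.e. 16 September 2005; done 18 September 2005 — permitted.
Step 3: the earliest permitted date is 16 days after 15 October 2005 (end of the 27-day response period, which began when the itemised statement is provided on 18 September 2005), i.e. 31 October 2005; done 7 November 2005, after the minimum wait.
Step 4: 132 days after 9 September 2005 (when the default notice is delivered) is 19 January 2006; completed 29 November 2005, before the deadline.
Step 5: the earliest permitted date is 15 days after 29 November 2005 (when the termination notice is served), i.e. 14 December 2005; 16 December 2005 is on or after that date.
Step 6: 65 days after 7 November 2005 (when the final cure demand is issued) is 11 January 2006; done 7 January 2006 — timely.
Step 7: the window is 23–42 days after 7 January 2006 (when the mediation statement is delivered), so 30 January 2006 through 18 February 2006; 15 February 2006 falls inside that range.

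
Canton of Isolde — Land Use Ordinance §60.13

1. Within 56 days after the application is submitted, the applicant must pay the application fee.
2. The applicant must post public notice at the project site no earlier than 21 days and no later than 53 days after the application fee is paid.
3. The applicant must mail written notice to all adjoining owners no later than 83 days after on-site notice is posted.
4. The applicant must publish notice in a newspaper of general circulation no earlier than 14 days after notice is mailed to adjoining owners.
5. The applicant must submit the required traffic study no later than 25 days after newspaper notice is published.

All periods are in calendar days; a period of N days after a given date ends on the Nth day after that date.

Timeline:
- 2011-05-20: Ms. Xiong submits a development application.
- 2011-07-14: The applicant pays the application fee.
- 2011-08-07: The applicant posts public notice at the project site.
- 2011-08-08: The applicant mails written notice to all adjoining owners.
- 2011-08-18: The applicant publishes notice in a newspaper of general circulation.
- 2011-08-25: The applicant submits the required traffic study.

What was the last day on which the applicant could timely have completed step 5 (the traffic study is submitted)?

2011-09-12

Step 5 runs from 2011-08-18, when newspaper notice is published. 25 days after 2011-08-18 is 2011-09-12.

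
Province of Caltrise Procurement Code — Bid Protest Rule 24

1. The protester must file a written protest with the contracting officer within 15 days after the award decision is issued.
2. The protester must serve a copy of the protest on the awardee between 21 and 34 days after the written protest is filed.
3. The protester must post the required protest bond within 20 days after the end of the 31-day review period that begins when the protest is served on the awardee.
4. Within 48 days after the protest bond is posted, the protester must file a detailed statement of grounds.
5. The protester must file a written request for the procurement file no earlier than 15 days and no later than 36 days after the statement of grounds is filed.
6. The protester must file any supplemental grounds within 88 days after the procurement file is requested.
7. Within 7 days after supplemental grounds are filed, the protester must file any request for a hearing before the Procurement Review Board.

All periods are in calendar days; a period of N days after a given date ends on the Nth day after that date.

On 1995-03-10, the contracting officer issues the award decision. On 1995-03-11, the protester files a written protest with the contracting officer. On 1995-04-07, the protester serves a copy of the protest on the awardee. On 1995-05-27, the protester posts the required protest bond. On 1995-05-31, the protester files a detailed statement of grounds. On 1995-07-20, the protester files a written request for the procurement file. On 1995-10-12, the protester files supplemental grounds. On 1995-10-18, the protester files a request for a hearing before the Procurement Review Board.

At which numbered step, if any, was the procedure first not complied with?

Step 1 — counting 15 days from 1995-03-10 (when the award decision is issued) gives a deadline of 1995-03-25; completed 1995-03-11, before the deadline.
Step 2 — 21 and 34 days from 1995-03-11 (when the written protest is filed) are 1995-04-01 and 1995-04-14 respectively; done 1995-04-07 — within the window.
Step 3 — counting 20 days from 1995-05-08 (end of the 31-day review period, which began when the protest is served on the awardee on 1995-04-07) gives a deadline of 1995-05-28; 1995-05-27 is within that limit.
Step 4 — counting 48 days from 1995-05-27 (when the protest bond is posted) gives a deadline of 1995-07-14; done 1995-05-31 — timely.
Step 5 — 15 and 36 days from 1995-05-31 (when the statement of grounds is filed) are 1995-06-15 and 1995-07-06 respectively; done 1995-07-20 — 14 days after the window closed.

Step 5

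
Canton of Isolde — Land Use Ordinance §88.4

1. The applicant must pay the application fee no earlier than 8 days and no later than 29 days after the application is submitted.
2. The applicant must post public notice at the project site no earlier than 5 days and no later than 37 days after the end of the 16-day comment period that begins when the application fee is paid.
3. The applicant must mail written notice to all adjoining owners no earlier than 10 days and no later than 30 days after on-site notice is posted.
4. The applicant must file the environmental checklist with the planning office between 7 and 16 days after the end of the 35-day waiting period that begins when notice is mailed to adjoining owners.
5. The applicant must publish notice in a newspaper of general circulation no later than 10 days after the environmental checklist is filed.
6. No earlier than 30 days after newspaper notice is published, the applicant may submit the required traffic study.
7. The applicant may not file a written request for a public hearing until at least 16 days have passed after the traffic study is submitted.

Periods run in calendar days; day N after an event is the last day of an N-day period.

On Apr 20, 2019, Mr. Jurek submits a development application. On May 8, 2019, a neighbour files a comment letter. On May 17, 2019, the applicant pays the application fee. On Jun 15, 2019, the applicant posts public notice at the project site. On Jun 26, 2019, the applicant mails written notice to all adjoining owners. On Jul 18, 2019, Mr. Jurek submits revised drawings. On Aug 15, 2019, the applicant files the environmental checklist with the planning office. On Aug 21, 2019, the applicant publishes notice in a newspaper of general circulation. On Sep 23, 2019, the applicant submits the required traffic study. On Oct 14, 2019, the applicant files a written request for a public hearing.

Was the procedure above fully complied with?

Step 1: the window is 8–29 days after Apr 20, 2019 (when the application is submitted), so Apr 28, 2019 through May 19, 2019; May 17, 2019 falls inside that range.
Step 2: the window is 5–37 days after Jun 2, 2019 (end of the 16-day comment period, which began when the application fee is paid on May 17, 2019), so Jun 7, 2019 through Jul 9, 2019; done Jun 15, 2019, which is between those dates.
Step 3: the window is 10–30 days after Jun 15, 2019 (when on-site notice is posted), so Jun 25, 2019 through Jul 15, 2019; Jun 26, 2019 falls inside that range.
Step 4: the window is 7–16 days after Jul 31, 2019 (end of the 35-day waiting period, which began when notice is mailed to adjoining owners on Jun 26, 2019), so Aug 7, 2019 through Aug 16, 2019; Aug 15, 2019 falls inside that range.
Step 5: 10 days after Aug 15, 2019 (when the environmental checklist is filed) is Aug 25, 2019; completed Aug 21, 2019, before the deadline.
Step 6: the earliest permitted date is 30 days after Aug 21, 2019 (when newspaper notice is published), i.e. Sep 20, 2019; done Sep 23, 2019, after the minimum wait.
Step 7: the earliest permitted date is 16 days after Sep 23, 2019 (when the traffic study is submitted), i.e. Oct 9, 2019; Oct 14, 2019 is on or after that date.

Yes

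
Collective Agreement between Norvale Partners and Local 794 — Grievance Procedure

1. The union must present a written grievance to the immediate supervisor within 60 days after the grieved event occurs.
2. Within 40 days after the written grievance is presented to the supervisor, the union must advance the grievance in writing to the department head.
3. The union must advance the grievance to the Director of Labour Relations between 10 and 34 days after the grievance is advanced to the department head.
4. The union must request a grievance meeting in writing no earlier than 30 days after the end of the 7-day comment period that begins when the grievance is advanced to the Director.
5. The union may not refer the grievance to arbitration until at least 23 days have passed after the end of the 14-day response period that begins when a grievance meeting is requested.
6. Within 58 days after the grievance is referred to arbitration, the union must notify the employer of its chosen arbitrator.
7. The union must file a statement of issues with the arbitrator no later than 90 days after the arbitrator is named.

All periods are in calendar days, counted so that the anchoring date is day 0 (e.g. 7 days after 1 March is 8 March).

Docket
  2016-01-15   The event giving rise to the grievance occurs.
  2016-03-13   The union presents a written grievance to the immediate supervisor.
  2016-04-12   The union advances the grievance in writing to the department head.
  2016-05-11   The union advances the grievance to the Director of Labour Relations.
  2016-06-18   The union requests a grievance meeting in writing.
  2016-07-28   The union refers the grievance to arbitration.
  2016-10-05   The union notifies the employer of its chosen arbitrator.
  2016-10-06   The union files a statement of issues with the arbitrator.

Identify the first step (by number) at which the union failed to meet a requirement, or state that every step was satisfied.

(1) due by 2016-01-15 + 60 days = 2016-03-15; 2016-03-13 is within that limit.
(2) due by 2016-03-13 + 40 days = 2016-04-22; 2016-04-12 is within that limit.
(3) the permitted window runs from 2016-04-12 + 10 = 2016-04-22 to 2016-04-12 + 34 = 2016-05-16; done 2016-05-11 — within the window.
(4) permitted from 2016-05-18 + 30 days = 2016-06-17 onward; done 2016-06-18, after the minimum wait.
(5) permitted from 2016-07-02 + 23 days = 2016-07-25 onward; done 2016-07-28 — permitted.
(6) due by 2016-07-28 + 58 days = 2016-09-24; 2016-10-05 misses that deadline by 11 days.
No need to go further; step 6 was not satisfied.

Step 6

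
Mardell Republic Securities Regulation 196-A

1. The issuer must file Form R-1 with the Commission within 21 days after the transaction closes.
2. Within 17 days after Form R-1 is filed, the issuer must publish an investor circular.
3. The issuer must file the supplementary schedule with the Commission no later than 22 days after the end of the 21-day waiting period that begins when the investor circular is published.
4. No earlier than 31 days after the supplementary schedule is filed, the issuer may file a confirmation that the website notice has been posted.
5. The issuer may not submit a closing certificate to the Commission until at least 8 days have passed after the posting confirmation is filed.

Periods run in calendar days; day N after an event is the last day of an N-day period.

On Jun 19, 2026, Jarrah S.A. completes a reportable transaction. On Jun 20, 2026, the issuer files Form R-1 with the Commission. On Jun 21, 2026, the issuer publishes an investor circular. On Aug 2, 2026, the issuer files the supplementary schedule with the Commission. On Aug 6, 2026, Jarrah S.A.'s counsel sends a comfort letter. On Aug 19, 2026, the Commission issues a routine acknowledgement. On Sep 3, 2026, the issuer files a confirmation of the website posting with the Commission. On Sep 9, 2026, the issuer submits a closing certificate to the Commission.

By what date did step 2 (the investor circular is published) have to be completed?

Jul 7, 2026

Step 2 runs from Jun 20, 2026, when Form R-1 is filed. 17 days after Jun 20, 2026 is Jul 7, 2026.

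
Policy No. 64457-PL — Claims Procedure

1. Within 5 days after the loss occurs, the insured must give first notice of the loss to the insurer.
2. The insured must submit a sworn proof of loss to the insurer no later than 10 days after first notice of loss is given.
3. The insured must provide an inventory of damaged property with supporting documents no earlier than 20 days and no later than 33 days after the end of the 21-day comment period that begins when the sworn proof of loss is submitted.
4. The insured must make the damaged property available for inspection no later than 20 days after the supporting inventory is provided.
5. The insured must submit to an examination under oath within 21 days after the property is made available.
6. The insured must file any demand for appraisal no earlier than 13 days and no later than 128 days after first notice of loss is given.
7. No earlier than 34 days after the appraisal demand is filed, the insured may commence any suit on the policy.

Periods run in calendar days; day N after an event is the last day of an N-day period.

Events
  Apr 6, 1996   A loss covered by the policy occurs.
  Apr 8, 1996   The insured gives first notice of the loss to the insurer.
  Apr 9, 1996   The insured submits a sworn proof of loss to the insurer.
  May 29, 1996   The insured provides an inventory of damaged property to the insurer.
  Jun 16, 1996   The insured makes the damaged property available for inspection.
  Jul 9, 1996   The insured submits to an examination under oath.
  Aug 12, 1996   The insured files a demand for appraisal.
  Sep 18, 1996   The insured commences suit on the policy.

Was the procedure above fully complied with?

No

Step 1: 5 days after Apr 6, 1996 (when the loss occurs) is Apr 11, 1996; completed Apr 8, 1996, before the deadline.
Step 2: 10 days after Apr 8, 1996 (when first notice of loss is given) is Apr 18, 1996; completed Apr 9, 1996, before the deadline.
Step 3: the window is 20–33 days after Apr 30, 1996 (end of the 21-day comment period, which began when the sworn proof of loss is submitted on Apr 9, 1996), so May 20, 1996 through Jun 2, 1996; May 29, 1996 falls inside that range.
Step 4: 20 days after May 29, 1996 (when the supporting inventory is provided) is Jun 18, 1996; completed Jun 16, 1996, before the deadline.
Step 5: 21 days after Jun 16, 1996 (when the property is made available) is Jul 7, 1996; done Jul 9, 1996 — 2 days late.
The procedure was therefore not followed at step 5.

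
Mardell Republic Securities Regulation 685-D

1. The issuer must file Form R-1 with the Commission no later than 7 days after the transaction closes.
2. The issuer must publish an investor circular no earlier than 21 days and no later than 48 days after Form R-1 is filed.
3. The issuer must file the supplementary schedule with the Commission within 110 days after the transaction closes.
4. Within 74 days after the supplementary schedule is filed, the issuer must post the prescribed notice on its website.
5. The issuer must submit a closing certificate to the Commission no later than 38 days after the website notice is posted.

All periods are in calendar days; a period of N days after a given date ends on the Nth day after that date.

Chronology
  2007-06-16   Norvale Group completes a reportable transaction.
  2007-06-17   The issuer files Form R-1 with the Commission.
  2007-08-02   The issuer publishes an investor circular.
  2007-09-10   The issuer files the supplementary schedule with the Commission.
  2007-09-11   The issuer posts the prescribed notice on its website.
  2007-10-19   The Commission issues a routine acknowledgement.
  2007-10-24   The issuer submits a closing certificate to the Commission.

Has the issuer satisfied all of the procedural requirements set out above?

No

(1) due by 2007-06-16 + 7 days = 2007-06-23; 2007-06-17 is within that limit.
(2) the permitted window runs from 2007-06-17 + 21 = 2007-07-08 to 2007-06-17 + 48 = 2007-08-04; 2007-08-02 falls inside that range.
(3) due by 2007-06-16 + 110 days = 2007-10-04; completed 2007-09-10, before the deadline.
(4) due by 2007-09-10 + 74 days = 2007-11-23; done 2007-09-11 — timely.
(5) due by 2007-09-11 + 38 days = 2007-10-19; not done until 2007-10-24, 5 days after the deadline.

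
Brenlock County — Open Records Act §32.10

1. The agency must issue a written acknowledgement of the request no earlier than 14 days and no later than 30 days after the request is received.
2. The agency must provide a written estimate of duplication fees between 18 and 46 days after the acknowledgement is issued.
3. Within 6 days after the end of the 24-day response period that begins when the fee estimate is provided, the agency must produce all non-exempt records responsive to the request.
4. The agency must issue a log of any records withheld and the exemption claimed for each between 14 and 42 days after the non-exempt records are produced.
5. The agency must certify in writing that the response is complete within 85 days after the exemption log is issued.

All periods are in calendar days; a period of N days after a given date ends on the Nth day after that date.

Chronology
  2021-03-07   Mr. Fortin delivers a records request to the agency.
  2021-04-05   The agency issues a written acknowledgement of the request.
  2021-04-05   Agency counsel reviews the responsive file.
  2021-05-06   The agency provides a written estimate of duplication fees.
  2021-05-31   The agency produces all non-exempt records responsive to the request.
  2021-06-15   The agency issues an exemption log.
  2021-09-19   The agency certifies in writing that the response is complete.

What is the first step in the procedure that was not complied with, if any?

Step 5

Step 1 — 14 and 30 days from 2021-03-07 (when the request is received) are 2021-03-21 and 2021-04-06 respectively; 2021-04-05 falls inside that range.
Step 2 — 18 and 46 days from 2021-04-05 (when the acknowledgement is issued) are 2021-04-23 and 2021-05-21 respectively; done 2021-05-06, which is between those dates.
Step 3 — counting 6 days from 2021-05-30 (end of the 24-day response period, which began when the fee estimate is provided on 2021-05-06) gives a deadline of 2021-06-05; done 2021-05-31 — timely.
Step 4 — 14 and 42 days from 2021-05-31 (when the non-exempt records are produced) are 2021-06-14 and 2021-07-12 respectively; 2021-06-15 falls inside that range.
Step 5 — counting 85 days from 2021-06-15 (when the exemption log is issued) gives a deadline of 2021-09-08; not done until 2021-09-19, 11 days after the deadline.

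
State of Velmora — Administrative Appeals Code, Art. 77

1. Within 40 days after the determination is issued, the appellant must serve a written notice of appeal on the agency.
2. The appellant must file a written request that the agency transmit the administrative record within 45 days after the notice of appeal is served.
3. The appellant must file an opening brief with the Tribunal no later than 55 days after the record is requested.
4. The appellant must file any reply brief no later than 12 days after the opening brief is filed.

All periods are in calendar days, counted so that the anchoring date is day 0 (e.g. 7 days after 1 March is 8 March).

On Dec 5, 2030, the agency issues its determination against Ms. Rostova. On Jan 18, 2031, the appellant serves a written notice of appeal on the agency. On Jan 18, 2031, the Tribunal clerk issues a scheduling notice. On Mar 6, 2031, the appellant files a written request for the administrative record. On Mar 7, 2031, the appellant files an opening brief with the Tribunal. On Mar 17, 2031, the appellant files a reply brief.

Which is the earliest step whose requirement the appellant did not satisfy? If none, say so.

Step 1

Step 1: 40 days after Dec 5, 2030 (when the determination is issued) is Jan 14, 2031; Jan 18, 2031 misses that deadline by 4 days.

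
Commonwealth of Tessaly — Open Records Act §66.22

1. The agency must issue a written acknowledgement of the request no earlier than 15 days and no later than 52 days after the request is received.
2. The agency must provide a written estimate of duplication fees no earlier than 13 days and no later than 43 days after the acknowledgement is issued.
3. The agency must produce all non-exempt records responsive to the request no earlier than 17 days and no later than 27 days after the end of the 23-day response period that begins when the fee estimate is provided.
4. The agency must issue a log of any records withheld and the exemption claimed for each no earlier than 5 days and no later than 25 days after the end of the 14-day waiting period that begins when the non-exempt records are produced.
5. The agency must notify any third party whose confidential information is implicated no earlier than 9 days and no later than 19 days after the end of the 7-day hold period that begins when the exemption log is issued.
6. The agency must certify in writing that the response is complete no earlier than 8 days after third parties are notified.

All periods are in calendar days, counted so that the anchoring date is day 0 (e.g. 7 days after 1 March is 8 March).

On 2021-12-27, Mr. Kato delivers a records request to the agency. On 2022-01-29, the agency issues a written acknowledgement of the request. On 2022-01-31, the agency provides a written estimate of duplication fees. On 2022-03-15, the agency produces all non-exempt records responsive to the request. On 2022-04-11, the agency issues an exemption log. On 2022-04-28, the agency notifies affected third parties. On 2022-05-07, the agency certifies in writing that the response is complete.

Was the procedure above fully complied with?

No

(1) the permitted window runs from 2021-12-27 + 15 = 2022-01-11 to 2021-12-27 + 52 = 2022-02-17; 2022-01-29 falls inside that range.
(2) the permitted window runs from 2022-01-29 + 13 = 2022-02-11 to 2022-01-29 + 43 = 2022-03-13; done 2022-01-31 — 11 days before the window opened.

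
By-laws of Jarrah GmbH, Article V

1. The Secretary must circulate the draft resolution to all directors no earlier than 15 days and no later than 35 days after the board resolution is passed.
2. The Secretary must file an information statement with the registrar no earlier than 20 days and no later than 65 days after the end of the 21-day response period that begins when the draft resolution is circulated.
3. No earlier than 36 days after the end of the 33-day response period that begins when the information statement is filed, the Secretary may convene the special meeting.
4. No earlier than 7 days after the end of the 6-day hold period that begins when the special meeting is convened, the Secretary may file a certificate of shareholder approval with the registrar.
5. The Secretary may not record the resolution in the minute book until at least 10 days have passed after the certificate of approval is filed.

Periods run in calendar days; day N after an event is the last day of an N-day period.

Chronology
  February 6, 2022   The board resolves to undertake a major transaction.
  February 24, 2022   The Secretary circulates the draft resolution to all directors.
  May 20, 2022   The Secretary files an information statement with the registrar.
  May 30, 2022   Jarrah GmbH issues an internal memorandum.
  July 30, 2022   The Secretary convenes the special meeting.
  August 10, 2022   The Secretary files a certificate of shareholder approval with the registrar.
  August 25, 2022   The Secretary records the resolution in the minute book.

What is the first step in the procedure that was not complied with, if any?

Step 4

(1) the permitted window runs from February 6, 2022 + 15 = February 21, 2022 to February 6, 2022 + 35 = March 13, 2022; February 24, 2022 falls inside that range.
(2) the permitted window runs from March 17, 2022 + 20 = April 6, 2022 to March 17, 2022 + 65 = May 21, 2022; May 20, 2022 falls inside that range.
(3) permitted from June 22, 2022 + 36 days = July 28, 2022 onward; July 30, 2022 is on or after that date.
(4) permitted from August 5, 2022 + 7 days = August 12, 2022 onward; acted on August 10, 2022, 2 days prematurely.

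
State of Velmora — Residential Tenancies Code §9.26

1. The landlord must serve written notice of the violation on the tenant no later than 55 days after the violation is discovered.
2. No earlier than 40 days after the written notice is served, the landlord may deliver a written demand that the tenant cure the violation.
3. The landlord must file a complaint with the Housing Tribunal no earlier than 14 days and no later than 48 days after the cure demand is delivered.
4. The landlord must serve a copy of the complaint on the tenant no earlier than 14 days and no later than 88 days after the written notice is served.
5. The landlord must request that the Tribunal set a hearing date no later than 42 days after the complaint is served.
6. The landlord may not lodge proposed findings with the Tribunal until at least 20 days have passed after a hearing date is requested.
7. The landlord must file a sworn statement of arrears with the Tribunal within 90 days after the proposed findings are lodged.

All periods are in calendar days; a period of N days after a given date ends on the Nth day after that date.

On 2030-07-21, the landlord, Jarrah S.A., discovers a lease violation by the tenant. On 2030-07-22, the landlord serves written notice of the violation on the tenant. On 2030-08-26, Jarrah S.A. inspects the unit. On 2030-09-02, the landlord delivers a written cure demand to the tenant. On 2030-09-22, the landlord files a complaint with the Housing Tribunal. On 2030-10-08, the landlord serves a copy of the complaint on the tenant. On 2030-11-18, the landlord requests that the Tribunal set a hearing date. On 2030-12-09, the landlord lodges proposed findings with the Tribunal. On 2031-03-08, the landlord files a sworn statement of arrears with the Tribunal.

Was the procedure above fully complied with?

Step 1: 55 days after 2030-07-21 (when the violation is discovered) is 2030-09-14; completed 2030-07-22, before the deadline.
Step 2: the earliest permitted date is 40 days after 2030-07-22 (when the written notice is served), i.e. 2030-08-31; done 2030-09-02, after the minimum wait.
Step 3: the window is 14–48 days after 2030-09-02 (when the cure demand is delivered), so 2030-09-16 through 2030-10-20; done 2030-09-22, which is between those dates.
Step 4: the window is 14–88 days after 2030-07-22 (when the written notice is served), so 2030-08-05 through 2030-10-18; done 2030-10-08 — within the window.
Step 5: 42 days after 2030-10-08 (when the complaint is served) is 2030-11-19; completed 2030-11-18, before the deadline.
Step 6: the earliest permitted date is 20 days after 2030-11-18 (when a hearing date is requested), i.e. 2030-12-08; 2030-12-09 is on or after that date.
Step 7: 90 days after 2030-12-09 (when the proposed findings are lodged) is 2031-03-09; 2031-03-08 is within that limit.

Yes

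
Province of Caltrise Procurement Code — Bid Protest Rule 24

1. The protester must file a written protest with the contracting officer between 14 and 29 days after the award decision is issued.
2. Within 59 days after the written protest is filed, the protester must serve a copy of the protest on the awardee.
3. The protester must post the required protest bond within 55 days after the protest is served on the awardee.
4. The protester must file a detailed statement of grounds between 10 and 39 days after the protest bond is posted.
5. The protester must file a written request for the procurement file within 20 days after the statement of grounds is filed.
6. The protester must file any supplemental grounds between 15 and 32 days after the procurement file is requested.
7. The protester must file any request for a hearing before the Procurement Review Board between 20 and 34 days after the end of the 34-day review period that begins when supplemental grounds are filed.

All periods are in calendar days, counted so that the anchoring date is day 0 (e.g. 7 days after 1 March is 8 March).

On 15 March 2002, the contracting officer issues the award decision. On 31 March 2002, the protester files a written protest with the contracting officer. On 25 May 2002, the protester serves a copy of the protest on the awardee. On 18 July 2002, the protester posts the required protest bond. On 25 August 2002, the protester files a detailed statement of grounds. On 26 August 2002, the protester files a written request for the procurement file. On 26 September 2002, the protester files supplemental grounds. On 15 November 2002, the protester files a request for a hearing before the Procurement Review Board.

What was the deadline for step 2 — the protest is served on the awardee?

Step 2 runs from 31 March 2002, when the written protest is filed. 59 days after 31 March 2002 is 29 May 2002.

29 May 2002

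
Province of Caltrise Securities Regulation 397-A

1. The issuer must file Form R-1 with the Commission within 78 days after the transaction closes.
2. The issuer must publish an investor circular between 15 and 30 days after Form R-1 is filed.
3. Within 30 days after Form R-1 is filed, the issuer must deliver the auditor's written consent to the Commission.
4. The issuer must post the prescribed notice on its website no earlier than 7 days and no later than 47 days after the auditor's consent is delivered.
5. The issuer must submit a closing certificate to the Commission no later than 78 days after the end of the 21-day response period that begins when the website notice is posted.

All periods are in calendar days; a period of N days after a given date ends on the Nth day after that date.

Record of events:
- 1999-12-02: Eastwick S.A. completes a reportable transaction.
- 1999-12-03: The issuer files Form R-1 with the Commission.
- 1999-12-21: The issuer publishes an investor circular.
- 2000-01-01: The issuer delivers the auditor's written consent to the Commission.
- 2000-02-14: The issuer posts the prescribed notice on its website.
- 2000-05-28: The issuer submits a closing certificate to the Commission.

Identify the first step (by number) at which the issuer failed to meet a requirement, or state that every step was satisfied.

Step 5

(1) due by 1999-12-02 + 78 days = 2000-02-18; completed 1999-12-03, before the deadline.
(2) the permitted window runs from 1999-12-03 + 15 = 1999-12-18 to 1999-12-03 + 30 = 2000-01-02; done 1999-12-21 — within the window.
(3) due by 1999-12-03 + 30 days = 2000-01-02; completed 2000-01-01, before the deadline.
(4) the permitted window runs from 2000-01-01 + 7 = 2000-01-08 to 2000-01-01 + 47 = 2000-02-17; 2000-02-14 falls inside that range.
(5) due by 2000-03-06 + 78 days = 2000-05-23; not done until 2000-05-28, 5 days after the deadline.
That is the first point of non-compliance.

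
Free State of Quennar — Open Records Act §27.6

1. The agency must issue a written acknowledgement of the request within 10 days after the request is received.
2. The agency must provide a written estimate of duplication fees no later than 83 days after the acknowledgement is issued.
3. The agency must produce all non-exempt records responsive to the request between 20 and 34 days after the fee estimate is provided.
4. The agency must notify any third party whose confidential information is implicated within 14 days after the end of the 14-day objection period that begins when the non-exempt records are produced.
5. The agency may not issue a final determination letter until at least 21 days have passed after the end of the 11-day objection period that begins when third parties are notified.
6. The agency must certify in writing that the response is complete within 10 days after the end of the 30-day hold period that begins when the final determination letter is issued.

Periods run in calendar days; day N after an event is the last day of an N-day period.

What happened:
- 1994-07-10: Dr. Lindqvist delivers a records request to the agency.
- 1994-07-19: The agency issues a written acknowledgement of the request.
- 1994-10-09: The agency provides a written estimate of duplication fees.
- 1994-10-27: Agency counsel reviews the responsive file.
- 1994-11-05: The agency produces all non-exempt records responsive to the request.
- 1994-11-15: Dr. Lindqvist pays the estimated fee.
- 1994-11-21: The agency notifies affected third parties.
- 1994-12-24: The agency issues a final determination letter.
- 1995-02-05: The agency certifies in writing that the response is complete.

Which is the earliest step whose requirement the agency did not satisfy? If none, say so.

Step 1 — counting 10 days from 1994-07-10 (when the request is received) gives a deadline of 1994-07-20; done 1994-07-19 — timely.
Step 2 — counting 83 days from 1994-07-19 (when the acknowledgement is issued) gives a deadline of 1994-10-10; done 1994-10-09 — timely.
Step 3 — 20 and 34 days from 1994-10-09 (when the fee estimate is provided) are 1994-10-29 and 1994-11-12 respectively; 1994-11-05 falls inside that range.
Step 4 — counting 14 days from 1994-11-19 (end of the 14-day objection period, which began when the non-exempt records are produced on 1994-11-05) gives a deadline of 1994-12-03; completed 1994-11-21, before the deadline.
Step 5 — must wait 21 days from 1994-12-02 (end of the 11-day objection period, which began when third parties are notified on 1994-11-21), so not before 1994-12-23; done 1994-12-24 — permitted.
Step 6 — counting 10 days from 1995-01-23 (end of the 30-day hold period, which began when the final determination letter is issued on 1994-12-24) gives a deadline of 1995-02-02; done 1995-02-05 — 3 days late.
No need to go further; step 6 was not satisfied.

Step 6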